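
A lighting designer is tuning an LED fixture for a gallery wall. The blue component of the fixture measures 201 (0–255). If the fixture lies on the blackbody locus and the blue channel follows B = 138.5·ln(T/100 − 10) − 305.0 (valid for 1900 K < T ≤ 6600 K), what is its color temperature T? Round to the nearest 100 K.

ln(t − 10) = (201 + 305.0) / 138.5 = 3.6534.
t − 10 = e^3.6534 = 38.607, so t = 48.607.
T = 100·t = 4861 K → 4900 K to the nearest 100 K.

4900 K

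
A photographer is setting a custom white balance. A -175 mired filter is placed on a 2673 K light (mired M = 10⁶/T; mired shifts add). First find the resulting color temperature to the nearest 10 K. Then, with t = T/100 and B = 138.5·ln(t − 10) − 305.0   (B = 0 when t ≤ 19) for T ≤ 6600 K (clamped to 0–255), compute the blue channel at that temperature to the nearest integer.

207

M_in = 10⁶/2673 = 374.11; M_out = 374.11 + (-175) = 199.11.
T_out = 10⁶/199.11 = 5022.3 K → 5020 K; t = 50.2.
B = 138.5·ln(50.2 − 10) − 305.0 = 138.5·ln 40.2 − 305.0 = 138.5·3.6939 − 305.0 = 206.601.
Rounded: 207.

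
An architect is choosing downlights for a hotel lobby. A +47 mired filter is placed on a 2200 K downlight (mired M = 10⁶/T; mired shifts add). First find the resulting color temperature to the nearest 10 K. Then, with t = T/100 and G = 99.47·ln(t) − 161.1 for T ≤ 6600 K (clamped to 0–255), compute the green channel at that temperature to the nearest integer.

M_in = 10⁶/2200 = 454.55; M_out = 454.55 + (+47) = 501.55.
T_out = 10⁶/501.55 = 1993.8 K → 1990 K; t = 19.9.
G = 99.47·ln 19.9 − 161.1 = 99.47·2.9907 − 161.1 = 136.387.
Rounded: 136.

136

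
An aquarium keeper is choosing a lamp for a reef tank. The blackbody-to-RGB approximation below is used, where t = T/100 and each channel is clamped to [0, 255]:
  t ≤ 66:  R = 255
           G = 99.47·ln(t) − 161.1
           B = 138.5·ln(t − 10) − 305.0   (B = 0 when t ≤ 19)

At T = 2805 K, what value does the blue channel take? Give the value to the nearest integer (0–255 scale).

t = 2805/100 = 28.05; the t ≤ 66 branch applies.
B = 138.5·ln(28.05 − 10) − 305.0 = 138.5·ln 18.05 − 305.0 = 138.5·2.8931 − 305.0 = 95.701.
Rounded: 96.

96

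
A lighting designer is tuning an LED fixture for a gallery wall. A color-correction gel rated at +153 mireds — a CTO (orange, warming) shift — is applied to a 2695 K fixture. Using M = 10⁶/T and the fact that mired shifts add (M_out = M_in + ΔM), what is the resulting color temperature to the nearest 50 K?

M_in = 10⁶/2695 = 371.06 mireds.
M_out = 371.06 + (+153) = 524.06 mireds.
T_out = 10⁶/524.06 = 1908.2 K → 1900 K.

1900 K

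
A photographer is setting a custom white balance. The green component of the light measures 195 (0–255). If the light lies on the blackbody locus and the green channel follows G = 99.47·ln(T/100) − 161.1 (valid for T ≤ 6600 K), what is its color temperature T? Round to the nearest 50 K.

3600 K

ln t = (195 + 161.1) / 99.47 = 3.5800.
t = e^3.5800 = 35.873.
T = 100·t = 3587 K → 3600 K to the nearest 50 K.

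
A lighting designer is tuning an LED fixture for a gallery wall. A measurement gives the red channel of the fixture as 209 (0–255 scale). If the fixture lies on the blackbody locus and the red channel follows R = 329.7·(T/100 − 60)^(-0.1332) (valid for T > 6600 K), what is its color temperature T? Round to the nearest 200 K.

(t − 60)^(-0.1332) = 209/329.7 = 0.63391.
t − 60 = 0.63391^(1/-0.1332) = 0.63391^(-7.508) = 30.639, so t = 90.639.
T = 100·t = 9064 K → 9000 K to the nearest 200 K.

9000 K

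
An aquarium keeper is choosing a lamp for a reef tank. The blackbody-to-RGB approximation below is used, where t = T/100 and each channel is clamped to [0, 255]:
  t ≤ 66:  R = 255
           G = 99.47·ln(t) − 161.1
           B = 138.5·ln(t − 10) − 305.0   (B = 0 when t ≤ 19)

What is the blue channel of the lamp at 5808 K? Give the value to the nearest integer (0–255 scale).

231

t = 5808/100 = 58.08; the t ≤ 66 branch applies.
B = 138.5·ln(58.08 − 10) − 305.0 = 138.5·ln 48.08 − 305.0 = 138.5·3.8729 − 305.0 = 231.392.
Rounded: 231.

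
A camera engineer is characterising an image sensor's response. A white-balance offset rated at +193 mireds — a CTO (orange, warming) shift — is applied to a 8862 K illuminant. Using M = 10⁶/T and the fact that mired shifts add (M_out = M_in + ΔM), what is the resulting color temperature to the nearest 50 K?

M_in = 10⁶/8862 = 112.84 mireds.
M_out = 112.84 + (+193) = 305.84 mireds.
T_out = 10⁶/305.84 = 3269.7 K → 3250 K.

3250 K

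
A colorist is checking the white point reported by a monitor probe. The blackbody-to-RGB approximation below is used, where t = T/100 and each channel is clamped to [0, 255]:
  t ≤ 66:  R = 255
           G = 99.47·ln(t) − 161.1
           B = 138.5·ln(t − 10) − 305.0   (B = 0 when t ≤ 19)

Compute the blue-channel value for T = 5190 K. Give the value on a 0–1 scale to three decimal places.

0.833

t = 5190/100 = 51.9; the t ≤ 66 branch applies.
B = 138.5·ln(51.9 − 10) − 305.0 = 138.5·ln 41.9 − 305.0 = 138.5·3.7353 − 305.0 = 212.337.
On a 0–1 scale: 212.337/255 = 0.8327 → 0.833.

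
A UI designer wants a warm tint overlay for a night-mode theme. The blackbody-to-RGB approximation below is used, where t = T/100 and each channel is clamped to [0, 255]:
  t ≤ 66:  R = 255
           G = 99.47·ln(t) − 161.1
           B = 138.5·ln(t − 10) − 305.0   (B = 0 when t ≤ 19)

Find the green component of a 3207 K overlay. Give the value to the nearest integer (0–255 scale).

184

t = 3207/100 = 32.07; the t ≤ 66 branch applies.
G = 99.47·ln 32.07 − 161.1 = 99.47·3.4679 − 161.1 = 183.854.
Rounded: 184.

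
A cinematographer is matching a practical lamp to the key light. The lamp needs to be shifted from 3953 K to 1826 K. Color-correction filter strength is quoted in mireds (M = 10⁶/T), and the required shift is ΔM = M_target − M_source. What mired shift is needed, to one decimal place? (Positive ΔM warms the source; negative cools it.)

+294.7 mireds

M_source = 10⁶/3953 = 252.972; M_target = 10⁶/1826 = 547.645.
ΔM = 547.645 − 252.972 = 294.673 → +294.7 mireds, a warming shift.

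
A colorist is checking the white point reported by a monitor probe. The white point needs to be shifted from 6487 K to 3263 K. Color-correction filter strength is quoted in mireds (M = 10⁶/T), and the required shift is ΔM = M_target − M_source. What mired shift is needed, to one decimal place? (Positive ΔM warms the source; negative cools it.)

+152.3 mireds

M_source = 10⁶/6487 = 154.154; M_target = 10⁶/3263 = 306.466.
ΔM = 306.466 − 154.154 = 152.312 → +152.3 mireds, a warming shift.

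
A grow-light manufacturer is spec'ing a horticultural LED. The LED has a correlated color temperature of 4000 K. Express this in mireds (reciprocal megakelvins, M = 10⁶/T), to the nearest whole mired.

250 mireds

M = 10⁶ / 4000 = 250.000 → 250 mireds.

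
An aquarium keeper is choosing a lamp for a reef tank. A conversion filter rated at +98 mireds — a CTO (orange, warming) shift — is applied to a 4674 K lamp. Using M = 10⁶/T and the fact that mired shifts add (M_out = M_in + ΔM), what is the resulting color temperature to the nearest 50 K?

M_in = 10⁶/4674 = 213.95 mireds.
M_out = 213.95 + (+98) = 311.95 mireds.
T_out = 10⁶/311.95 = 3205.6 K → 3200 K.

3200 K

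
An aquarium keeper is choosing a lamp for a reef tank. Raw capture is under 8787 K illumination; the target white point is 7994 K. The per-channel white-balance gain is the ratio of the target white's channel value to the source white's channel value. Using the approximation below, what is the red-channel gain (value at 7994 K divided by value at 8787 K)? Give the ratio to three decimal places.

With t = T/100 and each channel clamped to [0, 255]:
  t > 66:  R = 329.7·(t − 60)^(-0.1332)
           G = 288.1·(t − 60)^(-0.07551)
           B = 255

1.046

At 8787 K (t = 87.87):
  R = 329.7·(87.87 − 60)^(-0.1332) = 329.7·27.87^(-0.1332) = 329.7·0.64196 = 211.654.
At 7994 K (t = 79.94):
  R = 329.7·(79.94 − 60)^(-0.1332) = 329.7·19.94^(-0.1332) = 329.7·0.67124 = 221.307.
Gain = 221.307 / 211.654 = 1.0456 → 1.046.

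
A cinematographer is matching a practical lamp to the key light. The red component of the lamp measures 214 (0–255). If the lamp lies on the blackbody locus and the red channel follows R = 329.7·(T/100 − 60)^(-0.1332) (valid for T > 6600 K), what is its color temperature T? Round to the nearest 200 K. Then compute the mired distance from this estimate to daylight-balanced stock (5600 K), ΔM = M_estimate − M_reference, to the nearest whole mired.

-62 mireds

(t − 60)^(-0.1332) = 214/329.7 = 0.64907.
t − 60 = 0.64907^(1/-0.1332) = 0.64907^(-7.508) = 25.657, so t = 85.657.
T = 100·t = 8566 K → 8600 K to the nearest 200 K.
M_estimate = 10⁶/8600 = 116.28; M_reference = 10⁶/5600 = 178.57.
ΔM = 116.28 − 178.57 = -62.29 → -62 mireds.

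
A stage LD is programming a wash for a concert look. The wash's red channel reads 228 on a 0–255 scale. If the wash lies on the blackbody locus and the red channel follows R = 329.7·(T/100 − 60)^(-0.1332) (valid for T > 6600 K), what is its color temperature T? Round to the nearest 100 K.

7600 K

(t − 60)^(-0.1332) = 228/329.7 = 0.69154.
t − 60 = 0.69154^(1/-0.1332) = 0.69154^(-7.508) = 15.943, so t = 75.943.
T = 100·t = 7594 K → 7600 K to the nearest 100 K.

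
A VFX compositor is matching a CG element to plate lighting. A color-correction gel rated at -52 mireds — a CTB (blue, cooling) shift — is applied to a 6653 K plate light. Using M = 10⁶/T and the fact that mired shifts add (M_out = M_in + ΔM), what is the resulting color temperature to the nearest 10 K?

M_in = 10⁶/6653 = 150.31 mireds.
M_out = 150.31 + (-52) = 98.31 mireds.
T_out = 10⁶/98.31 = 10172.1 K → 10170 K.

10170 K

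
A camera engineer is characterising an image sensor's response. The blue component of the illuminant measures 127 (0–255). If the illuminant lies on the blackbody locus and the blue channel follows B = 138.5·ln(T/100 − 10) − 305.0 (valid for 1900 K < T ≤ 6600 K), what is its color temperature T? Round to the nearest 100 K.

ln(t − 10) = (127 + 305.0) / 138.5 = 3.1191.
t − 10 = e^3.1191 = 22.627, so t = 32.627.
T = 100·t = 3263 K → 3300 K to the nearest 100 K.

3300 K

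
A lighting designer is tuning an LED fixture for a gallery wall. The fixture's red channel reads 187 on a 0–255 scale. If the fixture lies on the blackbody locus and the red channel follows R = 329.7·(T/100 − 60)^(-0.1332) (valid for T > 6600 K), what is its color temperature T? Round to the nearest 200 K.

13000 K

(t − 60)^(-0.1332) = 187/329.7 = 0.56718.
t − 60 = 0.56718^(1/-0.1332) = 0.56718^(-7.508) = 70.620, so t = 130.620.
T = 100·t = 13062 K → 13000 K to the nearest 200 K.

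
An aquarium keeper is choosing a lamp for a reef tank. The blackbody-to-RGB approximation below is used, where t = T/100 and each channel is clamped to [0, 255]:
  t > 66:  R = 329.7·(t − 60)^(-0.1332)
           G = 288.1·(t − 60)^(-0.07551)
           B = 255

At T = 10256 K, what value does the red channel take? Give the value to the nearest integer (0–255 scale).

t = 10256/100 = 102.56; the t > 66 branch applies.
R = 329.7·(102.56 − 60)^(-0.1332) = 329.7·42.56^(-0.1332) = 329.7·0.60676 = 200.049.
Rounded: 200.

200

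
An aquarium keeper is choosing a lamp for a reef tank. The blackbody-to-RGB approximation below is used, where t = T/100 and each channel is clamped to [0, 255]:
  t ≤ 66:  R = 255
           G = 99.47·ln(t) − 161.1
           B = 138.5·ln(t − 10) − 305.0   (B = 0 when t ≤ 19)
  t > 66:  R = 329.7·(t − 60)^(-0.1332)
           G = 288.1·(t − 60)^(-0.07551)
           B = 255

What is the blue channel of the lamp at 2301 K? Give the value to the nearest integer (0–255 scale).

50

t = 2301/100 = 23.01; the t ≤ 66 branch applies.
B = 138.5·ln(23.01 − 10) − 305.0 = 138.5·ln 13.01 − 305.0 = 138.5·2.5657 − 305.0 = 50.352.
Rounded: 50.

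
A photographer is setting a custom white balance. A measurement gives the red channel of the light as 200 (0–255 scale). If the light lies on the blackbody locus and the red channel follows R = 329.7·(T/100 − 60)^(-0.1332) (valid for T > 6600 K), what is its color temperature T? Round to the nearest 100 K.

10300 K

(t − 60)^(-0.1332) = 200/329.7 = 0.60661.
t − 60 = 0.60661^(1/-0.1332) = 0.60661^(-7.508) = 42.638, so t = 102.638.
T = 100·t = 10264 K → 10300 K to the nearest 100 K.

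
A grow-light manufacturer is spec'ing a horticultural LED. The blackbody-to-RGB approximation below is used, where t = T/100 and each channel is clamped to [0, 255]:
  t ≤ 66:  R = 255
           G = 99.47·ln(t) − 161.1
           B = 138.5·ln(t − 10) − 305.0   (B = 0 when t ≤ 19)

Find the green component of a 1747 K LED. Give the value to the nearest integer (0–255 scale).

t = 1747/100 = 17.47; the t ≤ 66 branch applies.
G = 99.47·ln 17.47 − 161.1 = 99.47·2.8605 − 161.1 = 123.432.
Rounded: 123.

123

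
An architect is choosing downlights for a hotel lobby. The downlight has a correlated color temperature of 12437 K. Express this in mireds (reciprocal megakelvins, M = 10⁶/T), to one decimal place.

M = 10⁶ / 12437 = 80.405 → 80.4 mireds.

80.4 mireds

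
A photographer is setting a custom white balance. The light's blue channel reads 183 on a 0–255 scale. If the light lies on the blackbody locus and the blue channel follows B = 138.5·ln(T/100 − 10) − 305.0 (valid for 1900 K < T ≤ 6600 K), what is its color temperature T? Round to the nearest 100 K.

4400 K

ln(t − 10) = (183 + 305.0) / 138.5 = 3.5235.
t − 10 = e^3.5235 = 33.902, so t = 43.902.
T = 100·t = 4390 K → 4400 K to the nearest 100 K.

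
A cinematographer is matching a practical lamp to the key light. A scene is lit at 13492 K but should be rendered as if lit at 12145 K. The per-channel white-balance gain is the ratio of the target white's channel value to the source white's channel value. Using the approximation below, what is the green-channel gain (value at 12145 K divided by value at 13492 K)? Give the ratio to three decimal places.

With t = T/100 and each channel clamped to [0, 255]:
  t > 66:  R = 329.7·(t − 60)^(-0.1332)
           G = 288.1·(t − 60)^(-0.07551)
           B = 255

At 13492 K (t = 134.92):
  G = 288.1·(134.92 − 60)^(-0.07551) = 288.1·74.92^(-0.07551) = 288.1·0.72185 = 207.966.
At 12145 K (t = 121.45):
  G = 288.1·(121.45 − 60)^(-0.07551) = 288.1·61.45^(-0.07551) = 288.1·0.73274 = 211.102.
Gain = 211.102 / 207.966 = 1.0151 → 1.015.

1.015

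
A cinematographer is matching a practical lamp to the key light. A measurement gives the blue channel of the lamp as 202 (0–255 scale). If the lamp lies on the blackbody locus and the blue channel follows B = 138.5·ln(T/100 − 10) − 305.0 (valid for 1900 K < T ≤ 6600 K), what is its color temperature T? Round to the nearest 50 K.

ln(t − 10) = (202 + 305.0) / 138.5 = 3.6606.
t − 10 = e^3.6606 = 38.887, so t = 48.887.
T = 100·t = 4889 K → 4900 K to the nearest 50 K.

4900 K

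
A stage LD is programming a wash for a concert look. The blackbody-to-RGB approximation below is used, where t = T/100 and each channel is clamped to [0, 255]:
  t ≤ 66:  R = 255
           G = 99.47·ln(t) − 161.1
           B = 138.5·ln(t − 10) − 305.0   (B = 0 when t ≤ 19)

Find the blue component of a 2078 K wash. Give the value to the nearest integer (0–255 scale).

t = 2078/100 = 20.78; the t ≤ 66 branch applies.
B = 138.5·ln(20.78 − 10) − 305.0 = 138.5·ln 10.78 − 305.0 = 138.5·2.3777 − 305.0 = 24.310.
Rounded: 24.

24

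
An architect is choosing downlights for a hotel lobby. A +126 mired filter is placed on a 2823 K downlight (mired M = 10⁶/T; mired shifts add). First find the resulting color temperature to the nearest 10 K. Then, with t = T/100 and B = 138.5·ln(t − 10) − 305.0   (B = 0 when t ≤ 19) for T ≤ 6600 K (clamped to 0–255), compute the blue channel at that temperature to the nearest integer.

25

M_in = 10⁶/2823 = 354.23; M_out = 354.23 + (+126) = 480.23.
T_out = 10⁶/480.23 = 2082.3 K → 2080 K; t = 20.8.
B = 138.5·ln(20.8 − 10) − 305.0 = 138.5·ln 10.8 − 305.0 = 138.5·2.3795 − 305.0 = 24.567.
Rounded: 25.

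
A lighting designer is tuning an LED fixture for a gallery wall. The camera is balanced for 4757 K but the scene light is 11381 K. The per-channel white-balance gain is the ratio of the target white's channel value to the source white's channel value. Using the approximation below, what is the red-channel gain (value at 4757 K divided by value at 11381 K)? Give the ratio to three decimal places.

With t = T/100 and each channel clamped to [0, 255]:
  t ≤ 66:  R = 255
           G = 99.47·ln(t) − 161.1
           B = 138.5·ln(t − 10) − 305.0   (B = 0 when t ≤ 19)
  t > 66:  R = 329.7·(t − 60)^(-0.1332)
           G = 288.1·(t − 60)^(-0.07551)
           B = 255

1.315

At 11381 K (t = 113.81):
  R = 329.7·(113.81 − 60)^(-0.1332) = 329.7·53.81^(-0.1332) = 329.7·0.58810 = 193.896.
At 4757 K (t = 47.57):
  R = 255 by definition for t ≤ 66.
Gain = 255.000 / 193.896 = 1.3151 → 1.315.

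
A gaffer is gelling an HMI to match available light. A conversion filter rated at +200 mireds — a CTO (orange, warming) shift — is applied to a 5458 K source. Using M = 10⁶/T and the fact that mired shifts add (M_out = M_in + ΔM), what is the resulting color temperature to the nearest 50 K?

M_in = 10⁶/5458 = 183.22 mireds.
M_out = 183.22 + (+200) = 383.22 mireds.
T_out = 10⁶/383.22 = 2609.5 K → 2600 K.

2600 K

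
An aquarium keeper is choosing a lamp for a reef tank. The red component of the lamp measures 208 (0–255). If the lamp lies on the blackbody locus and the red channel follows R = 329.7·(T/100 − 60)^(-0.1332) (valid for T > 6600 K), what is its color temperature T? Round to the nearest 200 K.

(t − 60)^(-0.1332) = 208/329.7 = 0.63088.
t − 60 = 0.63088^(1/-0.1332) = 0.63088^(-7.508) = 31.763, so t = 91.763.
T = 100·t = 9176 K → 9200 K to the nearest 200 K.

9200 K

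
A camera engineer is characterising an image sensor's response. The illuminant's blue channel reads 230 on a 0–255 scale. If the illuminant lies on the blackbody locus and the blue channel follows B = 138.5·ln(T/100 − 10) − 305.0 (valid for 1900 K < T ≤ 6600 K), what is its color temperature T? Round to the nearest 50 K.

5750 K

ln(t − 10) = (230 + 305.0) / 138.5 = 3.8628.
t − 10 = e^3.8628 = 47.599, so t = 57.599.
T = 100·t = 5760 K → 5750 K to the nearest 50 K.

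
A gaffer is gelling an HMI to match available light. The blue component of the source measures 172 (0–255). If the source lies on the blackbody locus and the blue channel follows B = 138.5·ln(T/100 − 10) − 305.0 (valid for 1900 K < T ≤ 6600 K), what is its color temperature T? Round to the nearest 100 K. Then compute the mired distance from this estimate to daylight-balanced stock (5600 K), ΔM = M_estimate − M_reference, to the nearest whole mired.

+65 mireds

ln(t − 10) = (172 + 305.0) / 138.5 = 3.4440.
t − 10 = e^3.4440 = 31.313, so t = 41.313.
T = 100·t = 4131 K → 4100 K to the nearest 100 K.
M_estimate = 10⁶/4100 = 243.90; M_reference = 10⁶/5600 = 178.57.
ΔM = 243.90 − 178.57 = 65.33 → +65 mireds.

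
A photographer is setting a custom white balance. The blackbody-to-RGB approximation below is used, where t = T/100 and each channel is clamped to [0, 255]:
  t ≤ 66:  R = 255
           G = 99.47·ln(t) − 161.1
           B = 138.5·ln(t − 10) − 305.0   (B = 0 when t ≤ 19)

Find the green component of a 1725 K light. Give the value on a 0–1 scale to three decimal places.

t = 1725/100 = 17.25; the t ≤ 66 branch applies.
G = 99.47·ln 17.25 − 161.1 = 99.47·2.8478 − 161.1 = 122.172.
On a 0–1 scale: 122.172/255 = 0.4791 → 0.479.

0.479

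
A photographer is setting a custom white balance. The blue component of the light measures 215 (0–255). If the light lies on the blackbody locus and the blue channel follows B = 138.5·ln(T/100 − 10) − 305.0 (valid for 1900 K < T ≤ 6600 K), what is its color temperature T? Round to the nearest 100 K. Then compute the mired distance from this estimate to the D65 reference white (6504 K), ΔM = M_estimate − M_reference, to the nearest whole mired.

+35 mireds

ln(t − 10) = (215 + 305.0) / 138.5 = 3.7545.
t − 10 = e^3.7545 = 42.713, so t = 52.713.
T = 100·t = 5271 K → 5300 K to the nearest 100 K.
M_estimate = 10⁶/5300 = 188.68; M_reference = 10⁶/6504 = 153.75.
ΔM = 188.68 − 153.75 = 34.93 → +35 mireds.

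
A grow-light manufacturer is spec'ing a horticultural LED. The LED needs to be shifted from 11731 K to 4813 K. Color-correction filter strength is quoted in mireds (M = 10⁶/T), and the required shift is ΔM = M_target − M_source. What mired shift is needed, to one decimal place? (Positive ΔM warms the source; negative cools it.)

M_source = 10⁶/11731 = 85.244; M_target = 10⁶/4813 = 207.771.
ΔM = 207.771 − 85.244 = 122.526 → +122.5 mireds, a warming shift.

+122.5 mireds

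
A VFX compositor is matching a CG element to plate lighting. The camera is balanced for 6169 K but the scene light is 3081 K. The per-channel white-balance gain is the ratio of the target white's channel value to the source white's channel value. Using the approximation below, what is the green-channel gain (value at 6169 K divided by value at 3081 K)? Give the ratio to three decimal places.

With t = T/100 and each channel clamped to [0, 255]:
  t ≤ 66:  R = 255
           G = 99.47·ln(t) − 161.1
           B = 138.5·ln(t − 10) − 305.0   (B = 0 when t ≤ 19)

At 3081 K (t = 30.81):
  G = 99.47·ln 30.81 − 161.1 = 99.47·3.4278 − 161.1 = 179.867.
At 6169 K (t = 61.69):
  G = 99.47·ln 61.69 − 161.1 = 99.47·4.1221 − 161.1 = 248.927.
Gain = 248.927 / 179.867 = 1.3840 → 1.384.

1.384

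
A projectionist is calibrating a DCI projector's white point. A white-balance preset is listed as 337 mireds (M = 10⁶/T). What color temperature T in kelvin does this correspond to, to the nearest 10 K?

2970 K

T = 10⁶ / 337 = 2967.36 K → 2970 K.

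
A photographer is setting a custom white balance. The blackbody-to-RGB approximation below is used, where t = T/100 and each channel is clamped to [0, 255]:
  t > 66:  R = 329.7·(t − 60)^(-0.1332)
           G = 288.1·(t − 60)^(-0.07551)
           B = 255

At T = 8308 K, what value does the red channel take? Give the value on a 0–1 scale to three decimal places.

0.851

t = 8308/100 = 83.08; the t > 66 branch applies.
R = 329.7·(83.08 − 60)^(-0.1332) = 329.7·23.08^(-0.1332) = 329.7·0.65829 = 217.038.
On a 0–1 scale: 217.038/255 = 0.8511 → 0.851.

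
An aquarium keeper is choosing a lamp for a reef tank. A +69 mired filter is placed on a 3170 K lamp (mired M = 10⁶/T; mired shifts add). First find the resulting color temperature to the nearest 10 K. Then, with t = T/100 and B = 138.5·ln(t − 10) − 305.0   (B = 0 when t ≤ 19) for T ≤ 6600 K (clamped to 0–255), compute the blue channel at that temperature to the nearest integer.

M_in = 10⁶/3170 = 315.46; M_out = 315.46 + (+69) = 384.46.
T_out = 10⁶/384.46 = 2601.1 K → 2600 K; t = 26.
B = 138.5·ln(26 − 10) − 305.0 = 138.5·ln 16 − 305.0 = 138.5·2.7726 − 305.0 = 79.004.
Rounded: 79.

79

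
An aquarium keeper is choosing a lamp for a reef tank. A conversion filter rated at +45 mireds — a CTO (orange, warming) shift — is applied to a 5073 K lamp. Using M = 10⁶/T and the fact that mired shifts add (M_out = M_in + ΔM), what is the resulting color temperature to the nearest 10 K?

4130 K

M_in = 10⁶/5073 = 197.12 mireds.
M_out = 197.12 + (+45) = 242.12 mireds.
T_out = 10⁶/242.12 = 4130.1 K → 4130 K.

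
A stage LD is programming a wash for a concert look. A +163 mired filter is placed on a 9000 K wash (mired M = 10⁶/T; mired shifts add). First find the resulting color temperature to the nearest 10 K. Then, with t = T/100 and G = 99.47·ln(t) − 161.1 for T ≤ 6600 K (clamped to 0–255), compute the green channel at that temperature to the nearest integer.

197

M_in = 10⁶/9000 = 111.11; M_out = 111.11 + (+163) = 274.11.
T_out = 10⁶/274.11 = 3648.2 K → 3650 K; t = 36.5.
G = 99.47·ln 36.5 − 161.1 = 99.47·3.5973 − 161.1 = 196.725.
Rounded: 197.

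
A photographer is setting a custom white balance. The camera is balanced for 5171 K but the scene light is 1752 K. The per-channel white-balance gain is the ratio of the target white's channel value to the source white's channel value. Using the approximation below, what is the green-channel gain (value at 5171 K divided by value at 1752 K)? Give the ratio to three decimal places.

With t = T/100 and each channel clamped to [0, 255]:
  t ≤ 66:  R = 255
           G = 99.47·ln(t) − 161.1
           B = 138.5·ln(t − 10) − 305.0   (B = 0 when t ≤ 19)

At 1752 K (t = 17.52):
  G = 99.47·ln 17.52 − 161.1 = 99.47·2.8633 − 161.1 = 123.717.
At 5171 K (t = 51.71):
  G = 99.47·ln 51.71 − 161.1 = 99.47·3.9457 − 161.1 = 231.374.
Gain = 231.374 / 123.717 = 1.8702 → 1.870.

1.870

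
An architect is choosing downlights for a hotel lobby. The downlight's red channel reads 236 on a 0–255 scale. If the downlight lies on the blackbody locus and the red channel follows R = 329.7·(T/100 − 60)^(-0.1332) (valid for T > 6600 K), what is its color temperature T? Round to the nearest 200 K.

(t − 60)^(-0.1332) = 236/329.7 = 0.71580.
t − 60 = 0.71580^(1/-0.1332) = 0.71580^(-7.508) = 12.307, so t = 72.307.
T = 100·t = 7231 K → 7200 K to the nearest 200 K.

7200 K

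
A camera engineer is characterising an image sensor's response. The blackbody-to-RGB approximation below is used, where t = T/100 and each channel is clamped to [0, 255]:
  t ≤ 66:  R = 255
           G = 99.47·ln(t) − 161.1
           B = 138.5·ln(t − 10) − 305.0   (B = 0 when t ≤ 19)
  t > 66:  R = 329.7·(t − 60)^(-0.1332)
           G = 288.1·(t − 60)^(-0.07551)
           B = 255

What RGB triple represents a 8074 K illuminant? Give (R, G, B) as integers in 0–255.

(220, 229, 255)

t = 8074/100 = 80.74; the t > 66 branch applies.
R = 329.7·(80.74 − 60)^(-0.1332) = 329.7·20.74^(-0.1332) = 329.7·0.66773 = 220.151.
G = 288.1·(80.74 − 60)^(-0.07551) = 288.1·20.74^(-0.07551) = 288.1·0.79537 = 229.145.
B = 255 by definition for t > 66.
Rounded: (220, 229, 255).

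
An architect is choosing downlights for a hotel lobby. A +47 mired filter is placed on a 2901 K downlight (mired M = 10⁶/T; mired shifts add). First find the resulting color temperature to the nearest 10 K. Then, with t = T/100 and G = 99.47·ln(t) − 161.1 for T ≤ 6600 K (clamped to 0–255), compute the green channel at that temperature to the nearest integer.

161

M_in = 10⁶/2901 = 344.71; M_out = 344.71 + (+47) = 391.71.
T_out = 10⁶/391.71 = 2552.9 K → 2550 K; t = 25.5.
G = 99.47·ln 25.5 − 161.1 = 99.47·3.2387 − 161.1 = 161.051.
Rounded: 161.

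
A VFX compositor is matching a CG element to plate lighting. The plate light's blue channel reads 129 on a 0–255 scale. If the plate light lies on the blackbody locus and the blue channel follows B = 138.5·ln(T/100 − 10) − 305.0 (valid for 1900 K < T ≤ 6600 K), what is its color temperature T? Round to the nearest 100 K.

ln(t − 10) = (129 + 305.0) / 138.5 = 3.1336.
t − 10 = e^3.1336 = 22.956, so t = 32.956.
T = 100·t = 3296 K → 3300 K to the nearest 100 K.

3300 K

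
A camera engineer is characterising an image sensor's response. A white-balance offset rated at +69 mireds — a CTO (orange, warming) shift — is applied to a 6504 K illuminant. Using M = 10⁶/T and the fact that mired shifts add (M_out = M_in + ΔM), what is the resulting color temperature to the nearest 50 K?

M_in = 10⁶/6504 = 153.75 mireds.
M_out = 153.75 + (+69) = 222.75 mireds.
T_out = 10⁶/222.75 = 4489.3 K → 4500 K.

4500 K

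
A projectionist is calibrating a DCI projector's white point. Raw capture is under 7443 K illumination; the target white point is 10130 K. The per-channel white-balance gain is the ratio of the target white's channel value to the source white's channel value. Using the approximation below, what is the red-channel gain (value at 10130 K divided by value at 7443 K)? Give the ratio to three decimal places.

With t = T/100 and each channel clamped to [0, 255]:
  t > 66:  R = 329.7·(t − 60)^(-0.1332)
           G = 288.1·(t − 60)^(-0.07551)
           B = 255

0.869

At 7443 K (t = 74.43):
  R = 329.7·(74.43 − 60)^(-0.1332) = 329.7·14.43^(-0.1332) = 329.7·0.70079 = 231.049.
At 10130 K (t = 101.3):
  R = 329.7·(101.3 − 60)^(-0.1332) = 329.7·41.3^(-0.1332) = 329.7·0.60919 = 200.851.
Gain = 200.851 / 231.049 = 0.8693 → 0.869.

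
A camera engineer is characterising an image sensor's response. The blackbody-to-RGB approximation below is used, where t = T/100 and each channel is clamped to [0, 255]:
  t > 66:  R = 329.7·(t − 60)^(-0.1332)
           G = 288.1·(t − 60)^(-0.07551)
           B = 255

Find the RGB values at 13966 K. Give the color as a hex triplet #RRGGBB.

t = 13966/100 = 139.66; the t > 66 branch applies.
R = 329.7·(139.66 − 60)^(-0.1332) = 329.7·79.66^(-0.1332) = 329.7·0.55815 = 184.024.
G = 288.1·(139.66 − 60)^(-0.07551) = 288.1·79.66^(-0.07551) = 288.1·0.71852 = 207.005.
B = 255 by definition for t > 66.
Rounded: (184, 207, 255).
In hex: #B8CFFF.

#B8CFFF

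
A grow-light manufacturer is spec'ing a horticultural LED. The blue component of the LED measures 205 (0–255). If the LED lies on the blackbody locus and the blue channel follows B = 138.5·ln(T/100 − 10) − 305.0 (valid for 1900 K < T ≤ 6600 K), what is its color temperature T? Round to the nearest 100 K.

ln(t − 10) = (205 + 305.0) / 138.5 = 3.6823.
t − 10 = e^3.6823 = 39.738, so t = 49.738.
T = 100·t = 4974 K → 5000 K to the nearest 100 K.

5000 K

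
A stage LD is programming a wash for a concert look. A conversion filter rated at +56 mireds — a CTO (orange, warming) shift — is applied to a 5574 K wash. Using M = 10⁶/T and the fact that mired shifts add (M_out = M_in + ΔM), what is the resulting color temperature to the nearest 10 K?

M_in = 10⁶/5574 = 179.40 mireds.
M_out = 179.40 + (+56) = 235.40 mireds.
T_out = 10⁶/235.40 = 4248.0 K → 4250 K.

4250 K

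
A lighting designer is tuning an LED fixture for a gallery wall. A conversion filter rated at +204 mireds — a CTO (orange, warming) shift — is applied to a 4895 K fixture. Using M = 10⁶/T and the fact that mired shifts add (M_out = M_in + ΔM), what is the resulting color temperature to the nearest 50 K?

M_in = 10⁶/4895 = 204.29 mireds.
M_out = 204.29 + (+204) = 408.29 mireds.
T_out = 10⁶/408.29 = 2449.2 K → 2450 K.

2450 K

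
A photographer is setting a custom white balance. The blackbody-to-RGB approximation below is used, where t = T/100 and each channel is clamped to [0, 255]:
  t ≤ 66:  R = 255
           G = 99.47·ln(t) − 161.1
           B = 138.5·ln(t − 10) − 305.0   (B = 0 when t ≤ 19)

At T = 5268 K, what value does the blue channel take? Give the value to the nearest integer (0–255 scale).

t = 5268/100 = 52.68; the t ≤ 66 branch applies.
B = 138.5·ln(52.68 − 10) − 305.0 = 138.5·ln 42.68 − 305.0 = 138.5·3.7537 − 305.0 = 214.892.
Rounded: 215.

215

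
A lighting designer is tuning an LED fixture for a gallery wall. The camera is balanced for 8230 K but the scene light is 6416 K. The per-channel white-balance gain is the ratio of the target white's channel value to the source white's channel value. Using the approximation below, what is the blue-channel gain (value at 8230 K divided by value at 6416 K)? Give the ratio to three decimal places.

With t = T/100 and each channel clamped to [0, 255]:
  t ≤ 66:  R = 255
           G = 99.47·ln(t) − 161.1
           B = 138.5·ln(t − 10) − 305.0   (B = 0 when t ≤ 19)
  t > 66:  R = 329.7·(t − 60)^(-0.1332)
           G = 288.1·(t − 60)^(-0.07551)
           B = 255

1.029

At 6416 K (t = 64.16):
  B = 138.5·ln(64.16 − 10) − 305.0 = 138.5·ln 54.16 − 305.0 = 138.5·3.9919 − 305.0 = 247.884.
At 8230 K (t = 82.3):
  B = 255 by definition for t > 66.
Gain = 255.000 / 247.884 = 1.0287 → 1.029.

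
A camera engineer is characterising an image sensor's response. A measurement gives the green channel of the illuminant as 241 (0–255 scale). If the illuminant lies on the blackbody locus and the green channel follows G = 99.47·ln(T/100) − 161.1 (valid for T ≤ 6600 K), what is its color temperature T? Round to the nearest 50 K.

ln t = (241 + 161.1) / 99.47 = 4.0424.
t = e^4.0424 = 56.964.
T = 100·t = 5696 K → 5700 K to the nearest 50 K.

5700 K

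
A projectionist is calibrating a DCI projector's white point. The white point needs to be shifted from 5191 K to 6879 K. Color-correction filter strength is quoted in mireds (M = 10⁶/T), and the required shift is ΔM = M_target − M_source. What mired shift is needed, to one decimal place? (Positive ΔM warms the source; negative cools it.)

-47.3 mireds

M_source = 10⁶/5191 = 192.641; M_target = 10⁶/6879 = 145.370.
ΔM = 145.370 − 192.641 = -47.271 → -47.3 mireds, a cooling shift.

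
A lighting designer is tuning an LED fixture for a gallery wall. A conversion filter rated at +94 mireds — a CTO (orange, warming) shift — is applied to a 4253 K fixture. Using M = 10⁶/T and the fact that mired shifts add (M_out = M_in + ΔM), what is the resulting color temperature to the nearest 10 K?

3040 K

M_in = 10⁶/4253 = 235.13 mireds.
M_out = 235.13 + (+94) = 329.13 mireds.
T_out = 10⁶/329.13 = 3038.3 K → 3040 K.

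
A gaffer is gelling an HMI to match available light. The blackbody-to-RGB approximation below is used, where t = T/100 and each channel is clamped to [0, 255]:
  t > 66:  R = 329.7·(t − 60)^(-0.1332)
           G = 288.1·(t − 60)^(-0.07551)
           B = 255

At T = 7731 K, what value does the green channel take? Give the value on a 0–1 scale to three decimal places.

0.911

t = 7731/100 = 77.31; the t > 66 branch applies.
G = 288.1·(77.31 − 60)^(-0.07551) = 288.1·17.31^(-0.07551) = 288.1·0.80630 = 232.295.
On a 0–1 scale: 232.295/255 = 0.9110 → 0.911.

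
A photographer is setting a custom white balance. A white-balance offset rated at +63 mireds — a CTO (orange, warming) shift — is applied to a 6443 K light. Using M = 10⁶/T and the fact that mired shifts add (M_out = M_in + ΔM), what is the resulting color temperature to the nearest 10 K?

M_in = 10⁶/6443 = 155.21 mireds.
M_out = 155.21 + (+63) = 218.21 mireds.
T_out = 10⁶/218.21 = 4582.8 K → 4580 K.

4580 K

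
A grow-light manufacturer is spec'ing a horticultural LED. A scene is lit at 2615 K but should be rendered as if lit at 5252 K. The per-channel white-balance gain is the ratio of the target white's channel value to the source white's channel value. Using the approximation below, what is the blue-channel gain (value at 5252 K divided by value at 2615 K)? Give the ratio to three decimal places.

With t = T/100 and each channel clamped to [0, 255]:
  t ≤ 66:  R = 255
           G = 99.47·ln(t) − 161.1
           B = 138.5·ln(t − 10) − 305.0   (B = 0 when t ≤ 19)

At 2615 K (t = 26.15):
  B = 138.5·ln(26.15 − 10) − 305.0 = 138.5·ln 16.15 − 305.0 = 138.5·2.7819 − 305.0 = 80.296.
At 5252 K (t = 52.52):
  B = 138.5·ln(52.52 − 10) − 305.0 = 138.5·ln 42.52 − 305.0 = 138.5·3.7500 − 305.0 = 214.371.
Gain = 214.371 / 80.296 = 2.6698 → 2.670.

2.670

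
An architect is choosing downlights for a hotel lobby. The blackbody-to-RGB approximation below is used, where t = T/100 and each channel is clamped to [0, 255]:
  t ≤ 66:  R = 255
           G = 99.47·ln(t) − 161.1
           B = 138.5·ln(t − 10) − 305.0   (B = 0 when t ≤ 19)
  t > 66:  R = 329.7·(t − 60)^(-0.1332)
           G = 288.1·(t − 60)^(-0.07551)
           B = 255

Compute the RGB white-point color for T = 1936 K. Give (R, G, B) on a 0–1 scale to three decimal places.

t = 1936/100 = 19.36; the t ≤ 66 branch applies.
R = 255 by definition for t ≤ 66.
G = 99.47·ln 19.36 − 161.1 = 99.47·2.9632 − 161.1 = 133.650.
B = 138.5·ln(19.36 − 10) − 305.0 = 138.5·ln 9.36 − 305.0 = 138.5·2.2364 − 305.0 = 4.748.
Dividing each by 255: (1.0000, 0.5241, 0.0186) → (1.000, 0.524, 0.019).

(1.000, 0.524, 0.019)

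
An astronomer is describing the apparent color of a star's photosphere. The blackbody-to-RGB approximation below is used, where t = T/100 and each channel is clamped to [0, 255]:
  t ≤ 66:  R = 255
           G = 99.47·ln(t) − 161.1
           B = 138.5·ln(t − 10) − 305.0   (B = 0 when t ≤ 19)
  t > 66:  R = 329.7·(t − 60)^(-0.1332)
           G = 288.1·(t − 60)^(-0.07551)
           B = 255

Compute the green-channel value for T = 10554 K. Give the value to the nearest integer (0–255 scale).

216

t = 10554/100 = 105.54; the t > 66 branch applies.
G = 288.1·(105.54 − 60)^(-0.07551) = 288.1·45.54^(-0.07551) = 288.1·0.74951 = 215.932.
Rounded: 216.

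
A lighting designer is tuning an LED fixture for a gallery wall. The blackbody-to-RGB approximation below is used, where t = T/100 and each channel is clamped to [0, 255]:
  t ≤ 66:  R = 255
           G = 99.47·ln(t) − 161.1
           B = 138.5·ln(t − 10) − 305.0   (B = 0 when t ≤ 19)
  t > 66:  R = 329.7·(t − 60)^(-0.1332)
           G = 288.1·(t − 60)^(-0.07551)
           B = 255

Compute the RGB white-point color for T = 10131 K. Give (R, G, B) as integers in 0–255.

(201, 218, 255)

t = 10131/100 = 101.31; the t > 66 branch applies.
R = 329.7·(101.31 − 60)^(-0.1332) = 329.7·41.31^(-0.1332) = 329.7·0.60917 = 200.845.
G = 288.1·(101.31 − 60)^(-0.07551) = 288.1·41.31^(-0.07551) = 288.1·0.75504 = 217.528.
B = 255 by definition for t > 66.
Rounded: (201, 218, 255).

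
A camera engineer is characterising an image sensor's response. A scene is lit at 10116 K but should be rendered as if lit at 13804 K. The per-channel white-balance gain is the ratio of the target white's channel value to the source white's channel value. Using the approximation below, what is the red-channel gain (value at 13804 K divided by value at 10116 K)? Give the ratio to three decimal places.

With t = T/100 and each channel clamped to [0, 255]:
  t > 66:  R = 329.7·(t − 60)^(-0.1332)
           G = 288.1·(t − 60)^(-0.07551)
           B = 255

At 10116 K (t = 101.16):
  R = 329.7·(101.16 − 60)^(-0.1332) = 329.7·41.16^(-0.1332) = 329.7·0.60947 = 200.942.
At 13804 K (t = 138.04):
  R = 329.7·(138.04 − 60)^(-0.1332) = 329.7·78.04^(-0.1332) = 329.7·0.55968 = 184.528.
Gain = 184.528 / 200.942 = 0.9183 → 0.918.

0.918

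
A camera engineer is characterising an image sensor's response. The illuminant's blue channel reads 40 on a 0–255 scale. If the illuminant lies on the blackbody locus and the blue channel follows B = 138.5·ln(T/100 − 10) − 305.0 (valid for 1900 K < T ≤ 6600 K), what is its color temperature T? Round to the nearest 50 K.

2200 K

ln(t − 10) = (40 + 305.0) / 138.5 = 2.4910.
t − 10 = e^2.4910 = 12.073, so t = 22.073.
T = 100·t = 2207 K → 2200 K to the nearest 50 K.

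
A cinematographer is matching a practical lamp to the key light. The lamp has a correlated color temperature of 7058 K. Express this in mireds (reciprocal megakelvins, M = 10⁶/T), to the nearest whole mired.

M = 10⁶ / 7058 = 141.683 → 142 mireds.

142 mireds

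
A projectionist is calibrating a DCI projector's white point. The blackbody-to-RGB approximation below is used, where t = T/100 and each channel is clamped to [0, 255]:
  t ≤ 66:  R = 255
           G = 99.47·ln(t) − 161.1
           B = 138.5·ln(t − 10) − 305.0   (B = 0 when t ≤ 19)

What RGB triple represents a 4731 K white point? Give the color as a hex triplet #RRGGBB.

#FFDFC4

t = 4731/100 = 47.31; the t ≤ 66 branch applies.
R = 255 by definition for t ≤ 66.
G = 99.47·ln 47.31 − 161.1 = 99.47·3.8567 − 161.1 = 222.528.
B = 138.5·ln(47.31 − 10) − 305.0 = 138.5·ln 37.31 − 305.0 = 138.5·3.6193 − 305.0 = 196.268.
Rounded: (255, 223, 196).
In hex: #FFDFC4.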